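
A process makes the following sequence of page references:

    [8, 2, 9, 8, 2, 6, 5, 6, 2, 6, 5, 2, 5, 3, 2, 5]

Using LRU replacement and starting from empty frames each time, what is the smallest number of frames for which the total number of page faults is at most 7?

3

f=1: 16 faults
f=2: 13 faults
f=3: 6 faults
f=4: 6 faults
f=5: 6 faults
f=6: 6 faults
Smallest f with faults ≤ 7 is 3.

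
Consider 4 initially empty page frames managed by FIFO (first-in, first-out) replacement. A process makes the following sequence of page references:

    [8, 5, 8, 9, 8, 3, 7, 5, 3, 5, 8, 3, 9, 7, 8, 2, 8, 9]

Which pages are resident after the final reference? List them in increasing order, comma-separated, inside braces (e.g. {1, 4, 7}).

{2, 7, 8, 9}

8 -> fault, frames {8}
5 -> fault, frames {8,5}
8 -> hit
9 -> fault, frames {8,5,9}
8 -> hit
3 -> fault, frames {8,5,9,3}
7 -> fault, evict 8, frames {5,9,3,7}
5 -> hit
3 -> hit
5 -> hit
8 -> fault, evict 5, frames {9,3,7,8}
3 -> hit
9 -> hit
7 -> hit
8 -> hit
2 -> fault, evict 9, frames {3,7,8,2}
8 -> hit
9 -> fault, evict 3, frames {7,8,2,9}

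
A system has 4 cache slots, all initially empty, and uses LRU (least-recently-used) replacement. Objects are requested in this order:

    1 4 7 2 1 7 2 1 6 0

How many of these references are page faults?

1: miss, frames (1)
4: miss, frames (1 4)
7: miss, frames (1 4 7)
2: miss, frames (1 4 7 2)
1: hit
7: hit
2: hit
1: hit
6: miss, evict 4, frames (7 2 1 6)
0: miss, evict 7, frames (2 1 6 0)
Page faults: 6.

6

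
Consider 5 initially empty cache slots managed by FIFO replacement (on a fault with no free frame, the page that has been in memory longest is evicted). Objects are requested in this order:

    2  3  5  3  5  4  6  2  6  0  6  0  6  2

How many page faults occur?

2 → miss, frames [2]
3 → miss, frames [2, 3]
5 → miss, frames [2, 3, 5]
3 → hit
5 → hit
4 → miss, frames [2, 3, 5, 4]
6 → miss, frames [2, 3, 5, 4, 6]
2 → hit
6 → hit
0 → miss, evict 2, frames [3, 5, 4, 6, 0]
6 → hit
0 → hit
6 → hit
2 → miss, evict 3, frames [5, 4, 6, 0, 2]
Page faults: 7.

7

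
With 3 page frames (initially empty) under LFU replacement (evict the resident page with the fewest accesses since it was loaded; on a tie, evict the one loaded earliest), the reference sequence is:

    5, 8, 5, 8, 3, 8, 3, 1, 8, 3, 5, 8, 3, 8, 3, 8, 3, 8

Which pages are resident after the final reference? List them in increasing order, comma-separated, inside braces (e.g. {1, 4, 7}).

5 → fault, frames (5)
8 → fault, frames (5 8)
5 → hit
8 → hit
3 → fault, frames (5 8 3)
8 → hit
3 → hit
1 → fault, evict 5, frames (8 3 1)
8 → hit
3 → hit
5 → fault, evict 1, frames (8 3 5)
8 → hit
3 → hit
8 → hit
3 → hit
8 → hit
3 → hit
8 → hit

{3, 5, 8}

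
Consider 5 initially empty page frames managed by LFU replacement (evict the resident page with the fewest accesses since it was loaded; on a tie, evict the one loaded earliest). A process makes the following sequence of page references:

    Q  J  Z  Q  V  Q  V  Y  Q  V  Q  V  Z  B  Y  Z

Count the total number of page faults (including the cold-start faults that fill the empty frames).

6

Q → fault, frames {Q}
J → fault, frames {Q,J}
Z → fault, frames {Q,J,Z}
Q → hit
V → fault, frames {Q,J,Z,V}
Q → hit
V → hit
Y → fault, frames {Q,J,Z,V,Y}
Q → hit
V → hit
Q → hit
V → hit
Z → hit
B → fault, evict J, frames {Q,Z,V,Y,B}
Y → hit
Z → hit
Page faults: 6.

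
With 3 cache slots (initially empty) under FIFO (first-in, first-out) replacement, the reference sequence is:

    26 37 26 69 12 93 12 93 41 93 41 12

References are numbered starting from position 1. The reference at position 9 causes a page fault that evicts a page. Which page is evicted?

69

pos 1: 26 -> fault, frames {26}
pos 2: 37 -> fault, frames {26,37}
pos 3: 26 -> hit
pos 4: 69 -> fault, frames {26,37,69}
pos 5: 12 -> fault, evict 26, frames {37,69,12}
pos 6: 93 -> fault, evict 37, frames {69,12,93}
pos 7: 12 -> hit
pos 8: 93 -> hit
pos 9: 41 -> fault, evict 69, frames {12,93,41}
At position 9, page 69 is evicted.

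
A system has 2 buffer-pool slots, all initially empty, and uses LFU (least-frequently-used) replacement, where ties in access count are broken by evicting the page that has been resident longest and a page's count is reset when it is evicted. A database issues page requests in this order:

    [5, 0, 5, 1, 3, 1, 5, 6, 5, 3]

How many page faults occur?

7

5 → fault, frames {5}
0 → fault, frames {5,0}
5 → hit
1 → fault, evict 0, frames {5,1}
3 → fault, evict 1, frames {5,3}
1 → fault, evict 3, frames {5,1}
5 → hit
6 → fault, evict 1, frames {5,6}
5 → hit
3 → fault, evict 6, frames {5,3}
Page faults: 7.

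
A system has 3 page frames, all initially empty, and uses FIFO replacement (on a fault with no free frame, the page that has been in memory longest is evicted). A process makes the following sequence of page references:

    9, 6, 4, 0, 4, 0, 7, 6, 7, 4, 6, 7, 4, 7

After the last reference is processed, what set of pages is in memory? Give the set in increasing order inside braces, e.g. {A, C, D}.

{4, 6, 7}

9 → miss, frames {9}
6 → miss, frames {9,6}
4 → miss, frames {9,6,4}
0 → miss, evict 9, frames {6,4,0}
4 → hit
0 → hit
7 → miss, evict 6, frames {4,0,7}
6 → miss, evict 4, frames {0,7,6}
7 → hit
4 → miss, evict 0, frames {7,6,4}
6 → hit
7 → hit
4 → hit
7 → hit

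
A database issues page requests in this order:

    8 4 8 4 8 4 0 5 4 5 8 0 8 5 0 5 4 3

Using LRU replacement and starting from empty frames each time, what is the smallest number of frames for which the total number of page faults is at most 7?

f=1: 18 faults
f=2: 11 faults
f=3: 8 faults
f=4: 5 faults
f=5: 5 faults
Smallest f with faults ≤ 7 is 4.

4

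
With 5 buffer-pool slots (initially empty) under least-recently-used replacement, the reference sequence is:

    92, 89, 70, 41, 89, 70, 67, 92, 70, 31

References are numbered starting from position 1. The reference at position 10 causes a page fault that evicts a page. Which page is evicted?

41

pos 1: 92: miss, frames [92]
pos 2: 89: miss, frames [92, 89]
pos 3: 70: miss, frames [92, 89, 70]
pos 4: 41: miss, frames [92, 89, 70, 41]
pos 5: 89: hit
pos 6: 70: hit
pos 7: 67: miss, frames [92, 41, 89, 70, 67]
pos 8: 92: hit
pos 9: 70: hit
pos 10: 31: miss, evict 41, frames [89, 67, 92, 70, 31]
At position 10, page 41 is evicted.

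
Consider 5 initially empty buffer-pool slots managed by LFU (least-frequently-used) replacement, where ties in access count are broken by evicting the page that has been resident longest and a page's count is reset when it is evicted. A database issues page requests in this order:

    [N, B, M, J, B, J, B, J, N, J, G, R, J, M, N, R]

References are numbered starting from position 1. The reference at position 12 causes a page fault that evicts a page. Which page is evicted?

pos 1: N → fault, frames {N}
pos 2: B → fault, frames {N,B}
pos 3: M → fault, frames {N,B,M}
pos 4: J → fault, frames {N,B,M,J}
pos 5: B → hit
pos 6: J → hit
pos 7: B → hit
pos 8: J → hit
pos 9: N → hit
pos 10: J → hit
pos 11: G → fault, frames {N,B,M,J,G}
pos 12: R → fault, evict M, frames {N,B,J,G,R}
At position 12, page M is evicted.

M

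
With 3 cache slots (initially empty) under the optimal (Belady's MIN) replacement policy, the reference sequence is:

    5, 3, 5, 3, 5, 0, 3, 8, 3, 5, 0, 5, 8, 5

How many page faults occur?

5 → fault, frames {5}
3 → fault, frames {5,3}
5 → hit
3 → hit
5 → hit
0 → fault, frames {5,3,0}
3 → hit
8 → fault, evict 0, frames {5,3,8}
3 → hit
5 → hit
0 → fault, evict 3, frames {5,8,0}
5 → hit
8 → hit
5 → hit
Page faults: 5.

5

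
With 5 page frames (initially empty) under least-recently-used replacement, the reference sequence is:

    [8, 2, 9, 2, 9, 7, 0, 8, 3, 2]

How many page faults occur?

7

8 → miss, frames {8}
2 → miss, frames {8,2}
9 → miss, frames {8,2,9}
2 → hit
9 → hit
7 → miss, frames {8,2,9,7}
0 → miss, frames {8,2,9,7,0}
8 → hit
3 → miss, evict 2, frames {9,7,0,8,3}
2 → miss, evict 9, frames {7,0,8,3,2}
Page faults: 7.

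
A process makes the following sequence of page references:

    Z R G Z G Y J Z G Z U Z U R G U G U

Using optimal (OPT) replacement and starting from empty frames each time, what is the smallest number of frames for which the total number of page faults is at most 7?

3

f=1: 18 faults
f=2: 9 faults
f=3: 7 faults
f=4: 6 faults
f=5: 6 faults
f=6: 6 faults
Smallest f with faults ≤ 7 is 3.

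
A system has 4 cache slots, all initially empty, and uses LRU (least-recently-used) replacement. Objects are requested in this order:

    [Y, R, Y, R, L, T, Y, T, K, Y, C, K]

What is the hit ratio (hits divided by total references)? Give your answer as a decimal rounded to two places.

0.50

Y → fault, frames {Y}
R → fault, frames {Y,R}
Y → hit
R → hit
L → fault, frames {Y,R,L}
T → fault, frames {Y,R,L,T}
Y → hit
T → hit
K → fault, evict R, frames {L,Y,T,K}
Y → hit
C → fault, evict L, frames {T,K,Y,C}
K → hit
Hits: 6 of 12 references → 6/12 = 0.5000.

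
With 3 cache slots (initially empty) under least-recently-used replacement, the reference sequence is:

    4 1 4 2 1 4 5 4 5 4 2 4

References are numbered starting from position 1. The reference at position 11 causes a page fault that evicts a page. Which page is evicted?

1

pos 1: 4 → miss, frames {4}
pos 2: 1 → miss, frames {4,1}
pos 3: 4 → hit
pos 4: 2 → miss, frames {1,4,2}
pos 5: 1 → hit
pos 6: 4 → hit
pos 7: 5 → miss, evict 2, frames {1,4,5}
pos 8: 4 → hit
pos 9: 5 → hit
pos 10: 4 → hit
pos 11: 2 → miss, evict 1, frames {5,4,2}
At position 11, page 1 is evicted.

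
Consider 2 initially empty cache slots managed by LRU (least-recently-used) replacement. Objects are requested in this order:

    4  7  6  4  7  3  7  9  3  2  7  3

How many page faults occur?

4 → fault, frames {4}
7 → fault, frames {4,7}
6 → fault, evict 4, frames {7,6}
4 → fault, evict 7, frames {6,4}
7 → fault, evict 6, frames {4,7}
3 → fault, evict 4, frames {7,3}
7 → hit
9 → fault, evict 3, frames {7,9}
3 → fault, evict 7, frames {9,3}
2 → fault, evict 9, frames {3,2}
7 → fault, evict 3, frames {2,7}
3 → fault, evict 2, frames {7,3}
Page faults: 11.

11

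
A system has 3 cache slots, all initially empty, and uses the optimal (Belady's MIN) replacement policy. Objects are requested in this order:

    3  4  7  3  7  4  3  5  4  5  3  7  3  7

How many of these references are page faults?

5

3: fault, frames [3]
4: fault, frames [3, 4]
7: fault, frames [3, 4, 7]
3: hit
7: hit
4: hit
3: hit
5: fault, evict 7, frames [3, 4, 5]
4: hit
5: hit
3: hit
7: fault, evict 5, frames [3, 4, 7]
3: hit
7: hit
Page faults: 5.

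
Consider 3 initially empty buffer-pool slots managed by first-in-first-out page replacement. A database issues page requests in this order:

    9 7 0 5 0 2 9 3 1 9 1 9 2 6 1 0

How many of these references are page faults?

9 → fault, frames (9)
7 → fault, frames (9 7)
0 → fault, frames (9 7 0)
5 → fault, evict 9, frames (7 0 5)
0 → hit
2 → fault, evict 7, frames (0 5 2)
9 → fault, evict 0, frames (5 2 9)
3 → fault, evict 5, frames (2 9 3)
1 → fault, evict 2, frames (9 3 1)
9 → hit
1 → hit
9 → hit
2 → fault, evict 9, frames (3 1 2)
6 → fault, evict 3, frames (1 2 6)
1 → hit
0 → fault, evict 1, frames (2 6 0)
Page faults: 11.

11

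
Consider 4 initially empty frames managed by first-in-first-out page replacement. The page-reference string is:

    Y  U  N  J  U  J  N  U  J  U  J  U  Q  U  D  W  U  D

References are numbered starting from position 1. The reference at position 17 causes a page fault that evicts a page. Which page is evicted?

J

pos 1: Y: miss, frames {Y}
pos 2: U: miss, frames {Y,U}
pos 3: N: miss, frames {Y,U,N}
pos 4: J: miss, frames {Y,U,N,J}
pos 5: U: hit
pos 6: J: hit
pos 7: N: hit
pos 8: U: hit
pos 9: J: hit
pos 10: U: hit
pos 11: J: hit
pos 12: U: hit
pos 13: Q: miss, evict Y, frames {U,N,J,Q}
pos 14: U: hit
pos 15: D: miss, evict U, frames {N,J,Q,D}
pos 16: W: miss, evict N, frames {J,Q,D,W}
pos 17: U: miss, evict J, frames {Q,D,W,U}
At position 17, page J is evicted.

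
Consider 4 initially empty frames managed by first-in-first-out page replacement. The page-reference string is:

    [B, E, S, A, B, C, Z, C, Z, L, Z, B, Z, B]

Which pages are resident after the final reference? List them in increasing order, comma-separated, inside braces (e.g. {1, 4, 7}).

B → miss, frames (B)
E → miss, frames (B E)
S → miss, frames (B E S)
A → miss, frames (B E S A)
B → hit
C → miss, evict B, frames (E S A C)
Z → miss, evict E, frames (S A C Z)
C → hit
Z → hit
L → miss, evict S, frames (A C Z L)
Z → hit
B → miss, evict A, frames (C Z L B)
Z → hit
B → hit

{B, C, L, Z}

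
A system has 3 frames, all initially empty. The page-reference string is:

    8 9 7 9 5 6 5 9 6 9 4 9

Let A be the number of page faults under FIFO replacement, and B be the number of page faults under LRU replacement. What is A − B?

1

Under FIFO: F F F . F F . F . . F . → 7 faults.
Under LRU: F F F . F F . . . . F . → 6 faults.
A − B = 7 − 6 = 1.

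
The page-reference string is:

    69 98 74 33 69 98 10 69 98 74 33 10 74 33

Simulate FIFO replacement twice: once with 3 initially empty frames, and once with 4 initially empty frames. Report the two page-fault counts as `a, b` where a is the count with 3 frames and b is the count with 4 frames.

9, 10

3 frames: F F F F F F F . . F F . . . → 9 faults.
4 frames: F F F F . . F F F F F F . . → 10 faults.
10 > 9: adding a frame increased faults — Belady's anomaly.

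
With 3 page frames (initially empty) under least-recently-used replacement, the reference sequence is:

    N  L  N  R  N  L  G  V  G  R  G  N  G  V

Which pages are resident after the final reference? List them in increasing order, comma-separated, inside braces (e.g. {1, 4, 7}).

N: fault, frames [N]
L: fault, frames [N, L]
N: hit
R: fault, frames [L, N, R]
N: hit
L: hit
G: fault, evict R, frames [N, L, G]
V: fault, evict N, frames [L, G, V]
G: hit
R: fault, evict L, frames [V, G, R]
G: hit
N: fault, evict V, frames [R, G, N]
G: hit
V: fault, evict R, frames [N, G, V]

{G, N, V}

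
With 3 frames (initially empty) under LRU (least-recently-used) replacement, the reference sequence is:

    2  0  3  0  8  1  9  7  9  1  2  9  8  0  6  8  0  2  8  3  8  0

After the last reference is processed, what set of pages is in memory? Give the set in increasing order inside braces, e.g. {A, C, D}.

{0, 3, 8}

2: fault, frames [2]
0: fault, frames [2, 0]
3: fault, frames [2, 0, 3]
0: hit
8: fault, evict 2, frames [3, 0, 8]
1: fault, evict 3, frames [0, 8, 1]
9: fault, evict 0, frames [8, 1, 9]
7: fault, evict 8, frames [1, 9, 7]
9: hit
1: hit
2: fault, evict 7, frames [9, 1, 2]
9: hit
8: fault, evict 1, frames [2, 9, 8]
0: fault, evict 2, frames [9, 8, 0]
6: fault, evict 9, frames [8, 0, 6]
8: hit
0: hit
2: fault, evict 6, frames [8, 0, 2]
8: hit
3: fault, evict 0, frames [2, 8, 3]
8: hit
0: fault, evict 2, frames [3, 8, 0]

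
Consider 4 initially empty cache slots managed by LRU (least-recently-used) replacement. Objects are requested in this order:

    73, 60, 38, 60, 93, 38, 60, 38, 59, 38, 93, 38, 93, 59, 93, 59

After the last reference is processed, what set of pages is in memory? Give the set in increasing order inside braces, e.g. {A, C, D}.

73: fault, frames (73)
60: fault, frames (73 60)
38: fault, frames (73 60 38)
60: hit
93: fault, frames (73 38 60 93)
38: hit
60: hit
38: hit
59: fault, evict 73, frames (93 60 38 59)
38: hit
93: hit
38: hit
93: hit
59: hit
93: hit
59: hit

{38, 59, 60, 93}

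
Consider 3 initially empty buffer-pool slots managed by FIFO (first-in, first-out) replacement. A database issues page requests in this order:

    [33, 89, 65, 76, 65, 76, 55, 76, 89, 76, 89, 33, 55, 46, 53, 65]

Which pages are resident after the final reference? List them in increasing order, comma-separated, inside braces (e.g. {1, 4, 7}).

33 → fault, frames [33]
89 → fault, frames [33, 89]
65 → fault, frames [33, 89, 65]
76 → fault, evict 33, frames [89, 65, 76]
65 → hit
76 → hit
55 → fault, evict 89, frames [65, 76, 55]
76 → hit
89 → fault, evict 65, frames [76, 55, 89]
76 → hit
89 → hit
33 → fault, evict 76, frames [55, 89, 33]
55 → hit
46 → fault, evict 55, frames [89, 33, 46]
53 → fault, evict 89, frames [33, 46, 53]
65 → fault, evict 33, frames [46, 53, 65]

{46, 53, 65}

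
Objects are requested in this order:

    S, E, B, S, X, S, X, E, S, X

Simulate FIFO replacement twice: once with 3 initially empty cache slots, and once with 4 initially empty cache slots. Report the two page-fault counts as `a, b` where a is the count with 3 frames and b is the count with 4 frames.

3 frames: F F F . F F . F . . → 6 faults.
4 frames: F F F . F . . . . . → 4 faults.
4 < 6: adding a frame reduced faults, as is typical.

6, 4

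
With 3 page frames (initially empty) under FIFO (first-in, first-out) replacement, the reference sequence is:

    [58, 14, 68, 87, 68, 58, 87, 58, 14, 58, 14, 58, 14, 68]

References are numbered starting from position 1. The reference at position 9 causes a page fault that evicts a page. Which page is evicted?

pos 1: 58 → fault, frames (58)
pos 2: 14 → fault, frames (58 14)
pos 3: 68 → fault, frames (58 14 68)
pos 4: 87 → fault, evict 58, frames (14 68 87)
pos 5: 68 → hit
pos 6: 58 → fault, evict 14, frames (68 87 58)
pos 7: 87 → hit
pos 8: 58 → hit
pos 9: 14 → fault, evict 68, frames (87 58 14)
At position 9, page 68 is evicted.

68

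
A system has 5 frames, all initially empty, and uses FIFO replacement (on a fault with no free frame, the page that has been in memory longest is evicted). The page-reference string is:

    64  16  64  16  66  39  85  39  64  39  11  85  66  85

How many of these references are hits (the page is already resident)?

64 -> fault, frames {64}
16 -> fault, frames {64,16}
64 -> hit
16 -> hit
66 -> fault, frames {64,16,66}
39 -> fault, frames {64,16,66,39}
85 -> fault, frames {64,16,66,39,85}
39 -> hit
64 -> hit
39 -> hit
11 -> fault, evict 64, frames {16,66,39,85,11}
85 -> hit
66 -> hit
85 -> hit
Hits: 8.

8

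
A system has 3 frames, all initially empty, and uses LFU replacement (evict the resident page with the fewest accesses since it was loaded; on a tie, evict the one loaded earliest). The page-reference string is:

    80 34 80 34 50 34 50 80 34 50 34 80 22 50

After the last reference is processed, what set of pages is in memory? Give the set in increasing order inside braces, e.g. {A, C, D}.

80 → miss, frames [80]
34 → miss, frames [80, 34]
80 → hit
34 → hit
50 → miss, frames [80, 34, 50]
34 → hit
50 → hit
80 → hit
34 → hit
50 → hit
34 → hit
80 → hit
22 → miss, evict 50, frames [80, 34, 22]
50 → miss, evict 22, frames [80, 34, 50]

{34, 50, 80}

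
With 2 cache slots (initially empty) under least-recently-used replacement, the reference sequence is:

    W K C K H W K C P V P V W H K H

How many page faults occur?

12

W: miss, frames [W]
K: miss, frames [W, K]
C: miss, evict W, frames [K, C]
K: hit
H: miss, evict C, frames [K, H]
W: miss, evict K, frames [H, W]
K: miss, evict H, frames [W, K]
C: miss, evict W, frames [K, C]
P: miss, evict K, frames [C, P]
V: miss, evict C, frames [P, V]
P: hit
V: hit
W: miss, evict P, frames [V, W]
H: miss, evict V, frames [W, H]
K: miss, evict W, frames [H, K]
H: hit
Page faults: 12.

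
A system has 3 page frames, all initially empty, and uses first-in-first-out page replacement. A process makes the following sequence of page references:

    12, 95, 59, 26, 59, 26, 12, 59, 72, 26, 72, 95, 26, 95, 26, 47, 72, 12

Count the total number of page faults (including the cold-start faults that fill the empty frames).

12: fault, frames (12)
95: fault, frames (12 95)
59: fault, frames (12 95 59)
26: fault, evict 12, frames (95 59 26)
59: hit
26: hit
12: fault, evict 95, frames (59 26 12)
59: hit
72: fault, evict 59, frames (26 12 72)
26: hit
72: hit
95: fault, evict 26, frames (12 72 95)
26: fault, evict 12, frames (72 95 26)
95: hit
26: hit
47: fault, evict 72, frames (95 26 47)
72: fault, evict 95, frames (26 47 72)
12: fault, evict 26, frames (47 72 12)
Page faults: 11.

11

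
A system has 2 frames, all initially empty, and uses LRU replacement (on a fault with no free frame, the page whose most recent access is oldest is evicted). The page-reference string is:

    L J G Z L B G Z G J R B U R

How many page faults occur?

13

L: miss, frames {L}
J: miss, frames {L,J}
G: miss, evict L, frames {J,G}
Z: miss, evict J, frames {G,Z}
L: miss, evict G, frames {Z,L}
B: miss, evict Z, frames {L,B}
G: miss, evict L, frames {B,G}
Z: miss, evict B, frames {G,Z}
G: hit
J: miss, evict Z, frames {G,J}
R: miss, evict G, frames {J,R}
B: miss, evict J, frames {R,B}
U: miss, evict R, frames {B,U}
R: miss, evict B, frames {U,R}
Page faults: 13.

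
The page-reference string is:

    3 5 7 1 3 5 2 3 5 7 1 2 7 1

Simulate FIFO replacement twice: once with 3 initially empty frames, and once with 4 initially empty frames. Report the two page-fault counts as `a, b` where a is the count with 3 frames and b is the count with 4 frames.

3 frames: F F F F F F F . . F F . . . → 9 faults.
4 frames: F F F F . . F F F F F F . . → 10 faults.
10 > 9: adding a frame increased faults — Belady's anomaly.

9, 10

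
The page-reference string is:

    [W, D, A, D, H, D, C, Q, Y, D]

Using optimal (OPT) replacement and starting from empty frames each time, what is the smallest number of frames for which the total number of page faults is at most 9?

f=1: 10 faults
f=2: 7 faults
f=3: 7 faults
f=4: 7 faults
f=5: 7 faults
f=6: 7 faults
f=7: 7 faults
Smallest f with faults ≤ 9 is 2.

2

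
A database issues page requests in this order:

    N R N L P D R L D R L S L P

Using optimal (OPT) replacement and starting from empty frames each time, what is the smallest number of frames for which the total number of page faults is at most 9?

f=1: 14 faults
f=2: 9 faults
f=3: 7 faults
f=4: 6 faults
f=5: 6 faults
f=6: 6 faults
Smallest f with faults ≤ 9 is 2.

2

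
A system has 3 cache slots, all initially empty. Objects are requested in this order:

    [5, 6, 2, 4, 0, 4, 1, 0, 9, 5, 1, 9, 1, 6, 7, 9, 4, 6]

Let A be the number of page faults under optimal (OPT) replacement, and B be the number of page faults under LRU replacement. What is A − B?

Under OPT: F F F F F . F . F . . . . F F . F . → 10 faults.
Under LRU: F F F F F . F . F F F . . F F F F F → 14 faults.
A − B = 10 − 14 = -4.

-4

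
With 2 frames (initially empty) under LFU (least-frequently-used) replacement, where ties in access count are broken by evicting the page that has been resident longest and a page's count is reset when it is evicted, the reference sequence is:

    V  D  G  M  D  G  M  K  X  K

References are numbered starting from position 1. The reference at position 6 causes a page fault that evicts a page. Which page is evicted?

pos 1: V -> miss, frames (V)
pos 2: D -> miss, frames (V D)
pos 3: G -> miss, evict V, frames (D G)
pos 4: M -> miss, evict D, frames (G M)
pos 5: D -> miss, evict G, frames (M D)
pos 6: G -> miss, evict M, frames (D G)
At position 6, page M is evicted.

M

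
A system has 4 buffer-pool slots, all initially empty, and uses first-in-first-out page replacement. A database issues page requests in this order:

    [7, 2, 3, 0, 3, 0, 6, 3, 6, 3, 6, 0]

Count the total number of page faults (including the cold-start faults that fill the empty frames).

7 → fault, frames [7]
2 → fault, frames [7, 2]
3 → fault, frames [7, 2, 3]
0 → fault, frames [7, 2, 3, 0]
3 → hit
0 → hit
6 → fault, evict 7, frames [2, 3, 0, 6]
3 → hit
6 → hit
3 → hit
6 → hit
0 → hit
Page faults: 5.

5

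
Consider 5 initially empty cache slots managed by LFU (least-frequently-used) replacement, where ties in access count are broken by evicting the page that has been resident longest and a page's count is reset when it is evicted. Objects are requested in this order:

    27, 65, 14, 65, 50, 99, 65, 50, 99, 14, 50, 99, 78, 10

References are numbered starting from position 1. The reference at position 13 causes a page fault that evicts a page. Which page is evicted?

27

pos 1: 27: miss, frames [27]
pos 2: 65: miss, frames [27, 65]
pos 3: 14: miss, frames [27, 65, 14]
pos 4: 65: hit
pos 5: 50: miss, frames [27, 65, 14, 50]
pos 6: 99: miss, frames [27, 65, 14, 50, 99]
pos 7: 65: hit
pos 8: 50: hit
pos 9: 99: hit
pos 10: 14: hit
pos 11: 50: hit
pos 12: 99: hit
pos 13: 78: miss, evict 27, frames [65, 14, 50, 99, 78]
At position 13, page 27 is evicted.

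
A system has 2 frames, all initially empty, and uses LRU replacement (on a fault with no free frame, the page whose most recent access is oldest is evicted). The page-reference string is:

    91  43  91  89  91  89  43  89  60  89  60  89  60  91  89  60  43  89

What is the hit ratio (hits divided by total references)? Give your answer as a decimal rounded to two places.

91 -> miss, frames (91)
43 -> miss, frames (91 43)
91 -> hit
89 -> miss, evict 43, frames (91 89)
91 -> hit
89 -> hit
43 -> miss, evict 91, frames (89 43)
89 -> hit
60 -> miss, evict 43, frames (89 60)
89 -> hit
60 -> hit
89 -> hit
60 -> hit
91 -> miss, evict 89, frames (60 91)
89 -> miss, evict 60, frames (91 89)
60 -> miss, evict 91, frames (89 60)
43 -> miss, evict 89, frames (60 43)
89 -> miss, evict 60, frames (43 89)
Hits: 8 of 18 references → 8/18 = 0.4444.

0.44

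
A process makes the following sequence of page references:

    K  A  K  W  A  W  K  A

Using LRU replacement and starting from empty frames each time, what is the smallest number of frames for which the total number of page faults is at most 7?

f=1: 8 faults
f=2: 6 faults
f=3: 3 faults
Smallest f with faults ≤ 7 is 2.

2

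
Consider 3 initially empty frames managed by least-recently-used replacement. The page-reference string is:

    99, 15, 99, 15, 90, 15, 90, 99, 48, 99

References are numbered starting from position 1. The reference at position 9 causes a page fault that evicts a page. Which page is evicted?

pos 1: 99 -> fault, frames [99]
pos 2: 15 -> fault, frames [99, 15]
pos 3: 99 -> hit
pos 4: 15 -> hit
pos 5: 90 -> fault, frames [99, 15, 90]
pos 6: 15 -> hit
pos 7: 90 -> hit
pos 8: 99 -> hit
pos 9: 48 -> fault, evict 15, frames [90, 99, 48]
At position 9, page 15 is evicted.

15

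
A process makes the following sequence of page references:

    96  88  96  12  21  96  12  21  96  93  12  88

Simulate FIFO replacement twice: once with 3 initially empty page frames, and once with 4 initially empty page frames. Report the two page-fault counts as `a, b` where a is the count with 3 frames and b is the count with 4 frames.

8, 5

3 frames: F F . F F F . . . F F F → 8 faults.
4 frames: F F . F F . . . . F . . → 5 faults.
5 < 8: adding a frame reduced faults, as is typical.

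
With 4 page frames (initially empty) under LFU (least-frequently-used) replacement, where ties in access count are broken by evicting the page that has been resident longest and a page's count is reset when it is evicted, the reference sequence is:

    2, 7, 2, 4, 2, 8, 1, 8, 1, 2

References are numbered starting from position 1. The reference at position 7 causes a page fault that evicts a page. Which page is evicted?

7

pos 1: 2 → miss, frames [2]
pos 2: 7 → miss, frames [2, 7]
pos 3: 2 → hit
pos 4: 4 → miss, frames [2, 7, 4]
pos 5: 2 → hit
pos 6: 8 → miss, frames [2, 7, 4, 8]
pos 7: 1 → miss, evict 7, frames [2, 4, 8, 1]
At position 7, page 7 is evicted.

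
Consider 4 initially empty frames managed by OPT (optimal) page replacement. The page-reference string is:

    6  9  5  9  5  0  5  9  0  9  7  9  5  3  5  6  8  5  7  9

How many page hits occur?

6: miss, frames [6]
9: miss, frames [6, 9]
5: miss, frames [6, 9, 5]
9: hit
5: hit
0: miss, frames [6, 9, 5, 0]
5: hit
9: hit
0: hit
9: hit
7: miss, evict 0, frames [6, 9, 5, 7]
9: hit
5: hit
3: miss, evict 9, frames [6, 5, 7, 3]
5: hit
6: hit
8: miss, evict 3, frames [6, 5, 7, 8]
5: hit
7: hit
9: miss, evict 8, frames [6, 5, 7, 9]
Hits: 12.

12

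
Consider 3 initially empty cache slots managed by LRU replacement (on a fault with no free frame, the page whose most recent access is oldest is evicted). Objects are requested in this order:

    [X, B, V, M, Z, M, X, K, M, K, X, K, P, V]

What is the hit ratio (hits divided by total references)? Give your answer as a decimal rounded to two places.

X -> miss, frames (X)
B -> miss, frames (X B)
V -> miss, frames (X B V)
M -> miss, evict X, frames (B V M)
Z -> miss, evict B, frames (V M Z)
M -> hit
X -> miss, evict V, frames (Z M X)
K -> miss, evict Z, frames (M X K)
M -> hit
K -> hit
X -> hit
K -> hit
P -> miss, evict M, frames (X K P)
V -> miss, evict X, frames (K P V)
Hits: 5 of 14 references → 5/14 = 0.3571.

0.36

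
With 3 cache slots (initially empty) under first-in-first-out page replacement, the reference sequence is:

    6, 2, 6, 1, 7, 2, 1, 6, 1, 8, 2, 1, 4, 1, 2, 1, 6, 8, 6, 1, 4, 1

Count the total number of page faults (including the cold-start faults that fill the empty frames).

13

6 -> miss, frames (6)
2 -> miss, frames (6 2)
6 -> hit
1 -> miss, frames (6 2 1)
7 -> miss, evict 6, frames (2 1 7)
2 -> hit
1 -> hit
6 -> miss, evict 2, frames (1 7 6)
1 -> hit
8 -> miss, evict 1, frames (7 6 8)
2 -> miss, evict 7, frames (6 8 2)
1 -> miss, evict 6, frames (8 2 1)
4 -> miss, evict 8, frames (2 1 4)
1 -> hit
2 -> hit
1 -> hit
6 -> miss, evict 2, frames (1 4 6)
8 -> miss, evict 1, frames (4 6 8)
6 -> hit
1 -> miss, evict 4, frames (6 8 1)
4 -> miss, evict 6, frames (8 1 4)
1 -> hit
Page faults: 13.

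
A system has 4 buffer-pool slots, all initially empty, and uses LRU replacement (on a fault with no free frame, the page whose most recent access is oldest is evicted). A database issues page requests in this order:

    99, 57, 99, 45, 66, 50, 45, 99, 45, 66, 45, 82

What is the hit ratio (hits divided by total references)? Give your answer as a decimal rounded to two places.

99 -> miss, frames (99)
57 -> miss, frames (99 57)
99 -> hit
45 -> miss, frames (57 99 45)
66 -> miss, frames (57 99 45 66)
50 -> miss, evict 57, frames (99 45 66 50)
45 -> hit
99 -> hit
45 -> hit
66 -> hit
45 -> hit
82 -> miss, evict 50, frames (99 66 45 82)
Hits: 6 of 12 references → 6/12 = 0.5000.

0.50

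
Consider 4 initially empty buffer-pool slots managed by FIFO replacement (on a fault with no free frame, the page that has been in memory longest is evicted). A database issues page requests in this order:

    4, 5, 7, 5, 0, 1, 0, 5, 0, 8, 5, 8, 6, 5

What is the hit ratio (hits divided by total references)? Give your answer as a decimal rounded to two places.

4 → miss, frames (4)
5 → miss, frames (4 5)
7 → miss, frames (4 5 7)
5 → hit
0 → miss, frames (4 5 7 0)
1 → miss, evict 4, frames (5 7 0 1)
0 → hit
5 → hit
0 → hit
8 → miss, evict 5, frames (7 0 1 8)
5 → miss, evict 7, frames (0 1 8 5)
8 → hit
6 → miss, evict 0, frames (1 8 5 6)
5 → hit
Hits: 6 of 14 references → 6/14 = 0.4286.

0.43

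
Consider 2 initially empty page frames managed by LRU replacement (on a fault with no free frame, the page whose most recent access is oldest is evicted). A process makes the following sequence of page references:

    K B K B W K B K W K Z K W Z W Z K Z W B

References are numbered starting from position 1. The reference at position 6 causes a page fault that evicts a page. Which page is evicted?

B

pos 1: K -> miss, frames {K}
pos 2: B -> miss, frames {K,B}
pos 3: K -> hit
pos 4: B -> hit
pos 5: W -> miss, evict K, frames {B,W}
pos 6: K -> miss, evict B, frames {W,K}
At position 6, page B is evicted.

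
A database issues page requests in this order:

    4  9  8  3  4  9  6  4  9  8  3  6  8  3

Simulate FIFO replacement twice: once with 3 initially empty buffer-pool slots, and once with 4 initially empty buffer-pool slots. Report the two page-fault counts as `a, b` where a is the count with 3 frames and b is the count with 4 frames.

3 frames: F F F F F F F . . F F . . . → 9 faults.
4 frames: F F F F . . F F F F F F . . → 10 faults.
10 > 9: adding a frame increased faults — Belady's anomaly.

9, 10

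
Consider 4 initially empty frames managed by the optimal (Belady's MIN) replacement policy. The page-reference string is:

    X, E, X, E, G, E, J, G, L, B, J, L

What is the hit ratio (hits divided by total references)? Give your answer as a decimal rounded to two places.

0.50

X -> fault, frames [X]
E -> fault, frames [X, E]
X -> hit
E -> hit
G -> fault, frames [X, E, G]
E -> hit
J -> fault, frames [X, E, G, J]
G -> hit
L -> fault, evict G, frames [X, E, J, L]
B -> fault, evict E, frames [X, J, L, B]
J -> hit
L -> hit
Hits: 6 of 12 references → 6/12 = 0.5000.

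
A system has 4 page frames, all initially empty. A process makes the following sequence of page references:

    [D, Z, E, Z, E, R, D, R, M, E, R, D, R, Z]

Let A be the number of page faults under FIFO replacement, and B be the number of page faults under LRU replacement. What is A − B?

Under FIFO: F F F . . F . . F . . F . F → 7 faults.
Under LRU: F F F . . F . . F . . . . F → 6 faults.
A − B = 7 − 6 = 1.

1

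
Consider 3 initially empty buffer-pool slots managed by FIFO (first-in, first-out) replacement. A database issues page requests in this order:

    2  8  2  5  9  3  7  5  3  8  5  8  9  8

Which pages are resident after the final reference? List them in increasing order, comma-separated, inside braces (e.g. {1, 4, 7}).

{5, 8, 9}

2: fault, frames [2]
8: fault, frames [2, 8]
2: hit
5: fault, frames [2, 8, 5]
9: fault, evict 2, frames [8, 5, 9]
3: fault, evict 8, frames [5, 9, 3]
7: fault, evict 5, frames [9, 3, 7]
5: fault, evict 9, frames [3, 7, 5]
3: hit
8: fault, evict 3, frames [7, 5, 8]
5: hit
8: hit
9: fault, evict 7, frames [5, 8, 9]
8: hit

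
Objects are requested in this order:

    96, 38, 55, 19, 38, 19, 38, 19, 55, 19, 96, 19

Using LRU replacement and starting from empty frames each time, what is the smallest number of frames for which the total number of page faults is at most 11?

2

f=1: 12 faults
f=2: 7 faults
f=3: 5 faults
f=4: 4 faults
Smallest f with faults ≤ 11 is 2.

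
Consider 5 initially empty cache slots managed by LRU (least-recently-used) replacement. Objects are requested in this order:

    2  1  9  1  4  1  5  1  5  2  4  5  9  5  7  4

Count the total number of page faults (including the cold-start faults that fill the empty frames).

6

2: miss, frames {2}
1: miss, frames {2,1}
9: miss, frames {2,1,9}
1: hit
4: miss, frames {2,9,1,4}
1: hit
5: miss, frames {2,9,4,1,5}
1: hit
5: hit
2: hit
4: hit
5: hit
9: hit
5: hit
7: miss, evict 1, frames {2,4,9,5,7}
4: hit
Page faults: 6.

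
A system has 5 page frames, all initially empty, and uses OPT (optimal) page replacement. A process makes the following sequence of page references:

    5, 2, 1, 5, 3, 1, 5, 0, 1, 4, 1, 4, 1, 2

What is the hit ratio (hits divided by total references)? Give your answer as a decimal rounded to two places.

0.57

5 → fault, frames {5}
2 → fault, frames {5,2}
1 → fault, frames {5,2,1}
5 → hit
3 → fault, frames {5,2,1,3}
1 → hit
5 → hit
0 → fault, frames {5,2,1,3,0}
1 → hit
4 → fault, evict 0, frames {5,2,1,3,4}
1 → hit
4 → hit
1 → hit
2 → hit
Hits: 8 of 14 references → 8/14 = 0.5714.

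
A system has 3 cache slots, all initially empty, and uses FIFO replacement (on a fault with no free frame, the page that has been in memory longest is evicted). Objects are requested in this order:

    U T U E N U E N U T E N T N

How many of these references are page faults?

8

U → fault, frames (U)
T → fault, frames (U T)
U → hit
E → fault, frames (U T E)
N → fault, evict U, frames (T E N)
U → fault, evict T, frames (E N U)
E → hit
N → hit
U → hit
T → fault, evict E, frames (N U T)
E → fault, evict N, frames (U T E)
N → fault, evict U, frames (T E N)
T → hit
N → hit
Page faults: 8.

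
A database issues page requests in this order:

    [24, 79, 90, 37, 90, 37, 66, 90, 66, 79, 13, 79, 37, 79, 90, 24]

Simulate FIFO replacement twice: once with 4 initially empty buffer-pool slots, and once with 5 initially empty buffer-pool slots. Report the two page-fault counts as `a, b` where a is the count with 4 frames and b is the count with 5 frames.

4 frames: F F F F . . F . . . F F . . F F → 9 faults.
5 frames: F F F F . . F . . . F . . . . F → 7 faults.
7 < 9: adding a frame reduced faults, as is typical.

9, 7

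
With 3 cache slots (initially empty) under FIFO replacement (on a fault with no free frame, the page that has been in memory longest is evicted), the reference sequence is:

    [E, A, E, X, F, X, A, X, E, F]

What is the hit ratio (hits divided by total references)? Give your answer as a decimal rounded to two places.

0.50

E → fault, frames (E)
A → fault, frames (E A)
E → hit
X → fault, frames (E A X)
F → fault, evict E, frames (A X F)
X → hit
A → hit
X → hit
E → fault, evict A, frames (X F E)
F → hit
Hits: 5 of 10 references → 5/10 = 0.5000.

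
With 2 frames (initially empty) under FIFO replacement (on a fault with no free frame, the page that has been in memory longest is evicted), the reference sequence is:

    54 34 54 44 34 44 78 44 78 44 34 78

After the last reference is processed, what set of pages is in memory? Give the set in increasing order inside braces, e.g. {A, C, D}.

54 → fault, frames [54]
34 → fault, frames [54, 34]
54 → hit
44 → fault, evict 54, frames [34, 44]
34 → hit
44 → hit
78 → fault, evict 34, frames [44, 78]
44 → hit
78 → hit
44 → hit
34 → fault, evict 44, frames [78, 34]
78 → hit

{34, 78}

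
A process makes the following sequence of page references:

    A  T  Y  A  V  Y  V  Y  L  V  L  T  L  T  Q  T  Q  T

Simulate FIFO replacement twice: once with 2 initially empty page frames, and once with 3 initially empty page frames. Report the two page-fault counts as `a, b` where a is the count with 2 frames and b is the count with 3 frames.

12, 7

2 frames: F F F F F F . . F F . F F . F F . . → 12 faults.
3 frames: F F F . F . . . F . . F . . F . . . → 7 faults.
7 < 12: adding a frame reduced faults, as is typical.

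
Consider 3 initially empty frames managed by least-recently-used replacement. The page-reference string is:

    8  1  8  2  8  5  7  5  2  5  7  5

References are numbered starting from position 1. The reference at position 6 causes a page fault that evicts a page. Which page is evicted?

1

pos 1: 8 -> miss, frames (8)
pos 2: 1 -> miss, frames (8 1)
pos 3: 8 -> hit
pos 4: 2 -> miss, frames (1 8 2)
pos 5: 8 -> hit
pos 6: 5 -> miss, evict 1, frames (2 8 5)
At position 6, page 1 is evicted.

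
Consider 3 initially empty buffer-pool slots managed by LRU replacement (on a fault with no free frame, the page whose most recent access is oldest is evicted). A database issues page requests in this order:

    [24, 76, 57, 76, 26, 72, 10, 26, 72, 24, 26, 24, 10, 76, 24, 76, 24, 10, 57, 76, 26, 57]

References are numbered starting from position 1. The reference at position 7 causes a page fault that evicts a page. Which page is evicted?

pos 1: 24: fault, frames [24]
pos 2: 76: fault, frames [24, 76]
pos 3: 57: fault, frames [24, 76, 57]
pos 4: 76: hit
pos 5: 26: fault, evict 24, frames [57, 76, 26]
pos 6: 72: fault, evict 57, frames [76, 26, 72]
pos 7: 10: fault, evict 76, frames [26, 72, 10]
At position 7, page 76 is evicted.

76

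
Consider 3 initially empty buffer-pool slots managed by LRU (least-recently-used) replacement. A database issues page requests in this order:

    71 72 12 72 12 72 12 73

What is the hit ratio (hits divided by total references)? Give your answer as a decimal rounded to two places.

71 -> miss, frames [71]
72 -> miss, frames [71, 72]
12 -> miss, frames [71, 72, 12]
72 -> hit
12 -> hit
72 -> hit
12 -> hit
73 -> miss, evict 71, frames [72, 12, 73]
Hits: 4 of 8 references → 4/8 = 0.5000.

0.50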